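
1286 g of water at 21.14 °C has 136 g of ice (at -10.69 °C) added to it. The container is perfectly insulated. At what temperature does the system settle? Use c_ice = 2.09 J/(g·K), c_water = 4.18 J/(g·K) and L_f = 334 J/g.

T_f ≈ 11.0 °C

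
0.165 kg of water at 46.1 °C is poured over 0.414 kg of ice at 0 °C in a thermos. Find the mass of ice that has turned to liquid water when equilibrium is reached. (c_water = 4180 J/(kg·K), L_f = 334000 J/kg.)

m_melted ≈ 0.0952 kg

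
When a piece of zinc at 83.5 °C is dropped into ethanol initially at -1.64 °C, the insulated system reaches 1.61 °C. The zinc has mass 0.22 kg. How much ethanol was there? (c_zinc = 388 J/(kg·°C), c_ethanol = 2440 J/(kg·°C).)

Let T be the final temperature. ΣQ_i = 0:
0.22×388×(1.61 − 83.5) + m×2440×(1.61 − (-1.64)) = 0
7930 m = 6990.1
m = 6990.1/7930 ≈ 0.8815 kg

m ≈ 0.881 kg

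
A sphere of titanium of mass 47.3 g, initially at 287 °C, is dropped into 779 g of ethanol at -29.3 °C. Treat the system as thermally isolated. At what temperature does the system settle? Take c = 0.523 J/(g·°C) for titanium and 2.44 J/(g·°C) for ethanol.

T_f ≈ -25.2 °C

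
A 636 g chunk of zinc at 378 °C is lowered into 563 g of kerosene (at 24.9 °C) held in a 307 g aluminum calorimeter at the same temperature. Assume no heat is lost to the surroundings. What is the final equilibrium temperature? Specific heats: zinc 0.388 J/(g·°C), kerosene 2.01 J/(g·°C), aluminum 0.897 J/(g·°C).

Net heat exchanged in the isolated system is zero:
636·0.388·(T − 378) + 563·2.01·(T − 24.9) + 307·0.897·(T − 24.9) = 0
246.77(T − 378) + 1131.6(T − 24.9) + 275.38(T − 24.9) = 0
1653.8 T = 128313
T ≈ 77.59 °C

T_f ≈ 77.6 °C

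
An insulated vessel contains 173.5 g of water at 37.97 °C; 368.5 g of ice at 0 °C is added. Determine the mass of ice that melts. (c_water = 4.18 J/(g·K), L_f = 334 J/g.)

Cooling the water to 0 °C releases 173.5×4.18×37.97 = 27537 J.
Fully melting the ice requires m_ice L_f = 368.5×334 = 123079 J.
27537 J < 123079 J, so only part of the ice melts and the system sits at 0 °C.
m_melt = 27537 / L_f = 82.45 g.

m_melted ≈ 82.4 g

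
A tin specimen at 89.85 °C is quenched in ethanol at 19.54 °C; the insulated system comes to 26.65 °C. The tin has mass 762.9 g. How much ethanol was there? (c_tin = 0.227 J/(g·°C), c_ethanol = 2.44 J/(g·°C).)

Setting the total heat transfer to zero:
762.9·0.227·(26.65 − 89.85) + m·2.44·(26.65 − 19.54) = 0
17.35 m = 10945
m = 10945/17.35 ≈ 630.9 g

m ≈ 631 g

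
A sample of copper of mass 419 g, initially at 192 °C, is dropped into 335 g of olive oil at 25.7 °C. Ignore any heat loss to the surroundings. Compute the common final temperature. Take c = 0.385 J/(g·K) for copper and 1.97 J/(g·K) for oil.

T_f ≈ 58.4 °C

Energy conservation, ΣQ = 0:
419*0.385*(T − 192) + 335*1.97*(T − 25.7) = 0
161.31(T − 192) + 659.95(T − 25.7) = 0
(161.31 + 659.95) T = 161.31*192 + 659.95*25.7
T = 47933 / 821.27 = 58.4 °C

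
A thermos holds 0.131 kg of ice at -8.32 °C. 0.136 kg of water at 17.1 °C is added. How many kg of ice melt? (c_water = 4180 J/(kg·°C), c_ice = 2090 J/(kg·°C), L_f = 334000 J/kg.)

Water can give up m c ΔT = 0.136×4180×17.1 = 9721 J before reaching 0 °C.
Of that, 0.131×2090×8.32 = 2277.9 J goes to bring the ice to 0 °C, leaving 7443.1 J.
Fully melting the ice requires m_ice L_f = 0.131×334000 = 43754 J.
7443.1 J < 43754 J, so only part of the ice melts and the system sits at 0 °C.
m_melt = 7443.1 / L_f = 0.02228 kg.

m_melted ≈ 0.0223 kg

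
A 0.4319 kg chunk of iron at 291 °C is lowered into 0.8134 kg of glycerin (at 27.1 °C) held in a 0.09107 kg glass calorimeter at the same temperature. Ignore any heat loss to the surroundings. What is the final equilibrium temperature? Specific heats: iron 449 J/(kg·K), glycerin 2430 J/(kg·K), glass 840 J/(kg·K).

Setting the total heat transfer to zero:
0.4319×449×(T − 291) + 0.8134×2430×(T − 27.1) + 0.09107×840×(T − 27.1) = 0
193.92(T − 291) + 1976.6(T − 27.1) + 76.5(T − 27.1) = 0
(193.92 + 1976.6 + 76.5) T = 193.92×291 + 1976.6×27.1 + 76.5×27.1
T ≈ 49.88 °C

T_f ≈ 49.9 °C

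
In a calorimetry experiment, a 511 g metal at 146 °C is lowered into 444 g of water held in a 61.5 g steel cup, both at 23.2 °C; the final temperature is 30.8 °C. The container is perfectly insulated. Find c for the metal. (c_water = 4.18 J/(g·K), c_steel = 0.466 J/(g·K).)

c ≈ 0.243 J/(g·K)

Energy conservation, ΣQ = 0:
511×c×(30.8 − 146) + 444×4.18×(30.8 − 23.2) + 61.5×0.466×(30.8 − 23.2) = 0
-58867 c = -14323
c = -14323/-58867 ≈ 0.2433 J/(g·K)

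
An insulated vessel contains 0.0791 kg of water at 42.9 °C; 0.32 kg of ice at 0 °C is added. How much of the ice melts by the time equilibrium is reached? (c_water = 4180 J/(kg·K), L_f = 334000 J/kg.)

m_melted ≈ 0.0425 kg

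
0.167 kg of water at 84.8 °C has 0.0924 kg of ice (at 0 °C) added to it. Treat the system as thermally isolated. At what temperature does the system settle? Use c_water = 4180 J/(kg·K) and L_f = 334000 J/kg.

T_f ≈ 26.1 °C

Setting the total heat transfer to zero:
fusion: m_ice L_f = 0.0924·334000 = 30862; warm the meltwater: 386.23 T; water cools: 0.167·4180·(T − 84.8) = 698.06(T − 84.8)
1084.3 T = 59195 − 30862 = 28334
T ≈ 26.13 °C. Since T > 0 °C, the all-ice-melts assumption holds.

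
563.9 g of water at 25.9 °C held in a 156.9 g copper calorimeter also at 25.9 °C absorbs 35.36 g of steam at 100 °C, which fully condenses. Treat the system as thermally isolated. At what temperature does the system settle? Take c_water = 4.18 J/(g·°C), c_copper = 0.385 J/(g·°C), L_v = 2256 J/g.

Net heat exchanged in the isolated system is zero:
steam→water at 100 °C releases m L_v = 35.36×2256 = 79772
  condensate cools 100→T: 35.36×4.18×(T − 100) = 147.8(T − 100)
  water warms: 563.9×4.18×(T − 25.9) = 2357.1(T − 25.9)
  cup: 60.41(T − 25.9)
2565.3 T = 79772 + 14780 + 62613 = 157166
T ≈ 61.27 °C (< 100 °C, so full condensation is consistent).

T_f ≈ 61.3 °C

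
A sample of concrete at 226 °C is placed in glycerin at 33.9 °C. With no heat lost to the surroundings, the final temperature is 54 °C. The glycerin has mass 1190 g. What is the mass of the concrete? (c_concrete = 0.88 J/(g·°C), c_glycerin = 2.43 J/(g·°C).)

Conservation of energy gives ΣQ = 0:
m·0.88·(54 − 226) + 1190·2.43·(54 − 33.9) = 0
-151.36 m = -58123
m = -58123/-151.36 ≈ 384 g

m ≈ 384 g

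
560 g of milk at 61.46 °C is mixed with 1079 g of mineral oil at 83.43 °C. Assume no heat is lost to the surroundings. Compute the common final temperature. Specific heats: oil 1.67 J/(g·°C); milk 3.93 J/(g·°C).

Heat lost by the oil equals heat gained by the milk:
1079·1.67·(83.43 − T) = 560·3.93·(T − 61.46)
1801.9(83.43 − T) = 2200.8(T − 61.46)
4002.7 T = 285596  ⇒  T ≈ 71.35 °C

T_f ≈ 71.4 °C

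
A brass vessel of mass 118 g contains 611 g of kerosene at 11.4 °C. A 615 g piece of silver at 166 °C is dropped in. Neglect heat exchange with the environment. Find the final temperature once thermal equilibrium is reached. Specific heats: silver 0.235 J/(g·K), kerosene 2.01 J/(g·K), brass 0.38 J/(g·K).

T_f ≈ 27.2 °C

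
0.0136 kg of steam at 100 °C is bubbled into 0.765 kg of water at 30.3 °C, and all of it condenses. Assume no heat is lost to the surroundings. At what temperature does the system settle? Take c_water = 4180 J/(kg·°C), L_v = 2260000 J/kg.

T_f ≈ 41.0 °C

Taking heat into each body as positive, Σ m c ΔT = 0:
steam→water at 100 °C releases m L_v = 0.0136·2260000 = 30736; condensed water 100 °C→T: 56.85(T − 100); water warms: 0.765·4180·(T − 30.3) = 3197.7(T − 30.3)
3254.5 T = 30736 + 5684.8 + 96890 = 133311
T ≈ 40.96 °C — below 100 °C, confirming all the steam condensed.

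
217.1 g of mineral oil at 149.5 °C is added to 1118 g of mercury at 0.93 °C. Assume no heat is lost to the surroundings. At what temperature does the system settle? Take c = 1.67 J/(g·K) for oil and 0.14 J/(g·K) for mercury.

T_f ≈ 104.7 °C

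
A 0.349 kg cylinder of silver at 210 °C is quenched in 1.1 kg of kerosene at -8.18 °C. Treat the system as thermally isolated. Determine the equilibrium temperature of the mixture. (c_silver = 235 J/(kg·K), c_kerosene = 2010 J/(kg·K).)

T_f ≈ -0.4 °C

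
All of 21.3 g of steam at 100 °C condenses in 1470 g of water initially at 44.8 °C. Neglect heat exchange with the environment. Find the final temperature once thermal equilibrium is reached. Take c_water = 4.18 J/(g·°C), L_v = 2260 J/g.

Net heat exchanged in the isolated system is zero:
condense steam: −21.3×2260 = −48138; condensate cools 100→T: 21.3×4.18×(T − 100) = 89.03(T − 100); water warms: 1470×4.18×(T − 44.8) = 6144.6(T − 44.8)
6233.6 T = 48138 + 8903.4 + 275278 = 332319
T ≈ 53.31 °C (< 100 °C, so full condensation is consistent).

T_f ≈ 53.3 °C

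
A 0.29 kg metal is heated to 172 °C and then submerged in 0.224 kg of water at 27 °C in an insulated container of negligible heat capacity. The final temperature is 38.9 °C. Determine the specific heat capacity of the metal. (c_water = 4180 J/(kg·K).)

c ≈ 289 J/(kg·K)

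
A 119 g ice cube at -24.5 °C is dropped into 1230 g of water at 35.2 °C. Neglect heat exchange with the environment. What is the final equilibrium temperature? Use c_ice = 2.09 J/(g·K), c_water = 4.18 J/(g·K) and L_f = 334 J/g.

T_f ≈ 24.0 °C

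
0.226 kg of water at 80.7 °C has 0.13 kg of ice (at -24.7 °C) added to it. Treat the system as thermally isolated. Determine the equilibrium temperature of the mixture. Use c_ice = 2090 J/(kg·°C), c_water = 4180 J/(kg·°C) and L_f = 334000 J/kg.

Conservation of energy gives ΣQ = 0:
ice -24.7→0 °C: 0.13×2090×24.7 = 6711; fusion: m_ice L_f = 0.13×334000 = 43420; meltwater 0→T: 0.13×4180×T = 543.4 T; water: 944.68(T − 80.7)
1488.1 T = 76236 − 50131 = 26105
T ≈ 17.54 °C (positive, so assuming full melt was valid).

T_f ≈ 17.5 °C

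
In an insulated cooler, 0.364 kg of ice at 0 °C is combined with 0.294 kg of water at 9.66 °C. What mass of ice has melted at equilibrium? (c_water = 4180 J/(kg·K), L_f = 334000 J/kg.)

Heat available from the water dropping to 0 °C: 0.294·4180·9.66 = 11871 J.
Fully melting the ice requires m_ice L_f = 0.364·334000 = 121576 J.
11871 J < 121576 J, so only part of the ice melts and the system sits at 0 °C.
m_melt = 11871 / L_f = 0.03554 kg.

m_melted ≈ 0.0355 kg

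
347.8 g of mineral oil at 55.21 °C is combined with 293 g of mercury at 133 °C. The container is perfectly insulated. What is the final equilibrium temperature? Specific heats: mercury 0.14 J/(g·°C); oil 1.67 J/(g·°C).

T_f ≈ 60.3 °C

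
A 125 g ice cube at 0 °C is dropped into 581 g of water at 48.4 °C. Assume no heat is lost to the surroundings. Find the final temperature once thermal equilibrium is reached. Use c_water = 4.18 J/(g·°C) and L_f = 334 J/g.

Taking heat into each body as positive, Σ m c ΔT = 0:
latent heat to melt: 125×334 = 41750; warm the meltwater: 522.5 T; water: 2428.6(T − 48.4)
2951.1 T = 117543 − 41750 = 75793
T ≈ 25.68 °C — above 0 °C, consistent with complete melting.

T_f ≈ 25.7 °C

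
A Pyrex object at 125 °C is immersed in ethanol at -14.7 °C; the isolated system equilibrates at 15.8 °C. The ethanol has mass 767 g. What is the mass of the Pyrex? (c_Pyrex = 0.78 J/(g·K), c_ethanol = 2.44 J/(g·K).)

m ≈ 670 g

Let T be the final temperature. ΣQ_i = 0:
m·0.78·(15.8 − 125) + 767·2.44·(15.8 − (-14.7)) = 0
-85.18 m = -57080
m = -57080/-85.18 ≈ 670.1 g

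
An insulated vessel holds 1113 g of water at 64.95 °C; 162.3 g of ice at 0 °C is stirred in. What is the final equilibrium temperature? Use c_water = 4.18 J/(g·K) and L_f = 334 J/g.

T_f ≈ 46.5 °C

Sum of m c ΔT and latent-heat terms is zero:
fusion: m_ice L_f = 162.3×334 = 54208; warm the meltwater: 678.41 T; water: 4652.3(T − 64.95)
5330.8 T = 302169 − 54208 = 247961
T ≈ 46.52 °C (positive, so assuming full melt was valid).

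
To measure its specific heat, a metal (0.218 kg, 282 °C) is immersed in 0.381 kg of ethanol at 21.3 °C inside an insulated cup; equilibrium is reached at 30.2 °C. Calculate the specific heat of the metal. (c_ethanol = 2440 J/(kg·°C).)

c ≈ 151 J/(kg·°C)

Setting the total heat transfer to zero:
0.218×c×(30.2 − 282) + 0.381×2440×(30.2 − 21.3) = 0
-54.89 c = -8273.8
c = -8273.8/-54.89 ≈ 150.7 J/(kg·°C)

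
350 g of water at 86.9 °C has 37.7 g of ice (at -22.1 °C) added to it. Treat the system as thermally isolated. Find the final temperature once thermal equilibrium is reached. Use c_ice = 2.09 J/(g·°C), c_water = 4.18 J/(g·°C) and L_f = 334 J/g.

Heat gained plus heat lost sum to zero:
warm ice to 0 °C: 37.7×2.09×(0 − (-22.1)) = 1741.3; melt ice: 37.7×334 = 12592; meltwater 0→T: 37.7×4.18×T = 157.59 T; water: 1463(T − 86.9)
1620.6 T = 127135 − 14333 = 112802
T ≈ 69.61 °C. Since T > 0 °C, the all-ice-melts assumption holds.

T_f ≈ 69.6 °C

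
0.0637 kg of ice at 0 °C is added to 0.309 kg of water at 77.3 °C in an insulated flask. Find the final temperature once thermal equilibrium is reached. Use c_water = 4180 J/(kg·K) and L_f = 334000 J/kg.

T_f ≈ 50.4 °C

Energy conservation, ΣQ = 0:
fusion: m_ice L_f = 0.0637×334000 = 21276; meltwater 0→T: 0.0637×4180×T = 266.27 T; water: 1291.6(T − 77.3)
1557.9 T = 99842 − 21276 = 78566
T ≈ 50.43 °C — above 0 °C, consistent with complete melting.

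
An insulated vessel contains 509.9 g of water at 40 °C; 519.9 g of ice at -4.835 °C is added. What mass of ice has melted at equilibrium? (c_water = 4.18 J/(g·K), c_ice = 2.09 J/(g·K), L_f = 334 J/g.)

m_melted ≈ 240 g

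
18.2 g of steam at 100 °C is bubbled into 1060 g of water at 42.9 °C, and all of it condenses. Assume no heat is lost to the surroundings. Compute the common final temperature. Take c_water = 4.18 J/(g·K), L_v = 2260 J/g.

Setting the total heat transfer to zero:
steam→water at 100 °C releases m L_v = 18.2·2260 = 41132
  condensed water 100 °C→T: 76.08(T − 100)
  water warms: 1060·4.18·(T − 42.9) = 4430.8(T − 42.9)
4506.9 T = 41132 + 7607.6 + 190081 = 238821
T ≈ 52.99 °C — below 100 °C, confirming all the steam condensed.

T_f ≈ 53.0 °C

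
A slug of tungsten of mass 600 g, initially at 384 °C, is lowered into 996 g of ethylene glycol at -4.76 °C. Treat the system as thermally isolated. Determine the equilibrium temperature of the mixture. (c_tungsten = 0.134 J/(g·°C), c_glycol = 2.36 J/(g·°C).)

T_f ≈ 8.1 °C

Heat lost by the tungsten equals heat gained by the glycol:
600×0.134×(384 − T) = 996×2.36×(T − (-4.76))
80.4(384 − T) = 2350.6(T − (-4.76))
2431 T = 19685  ⇒  T ≈ 8.10 °C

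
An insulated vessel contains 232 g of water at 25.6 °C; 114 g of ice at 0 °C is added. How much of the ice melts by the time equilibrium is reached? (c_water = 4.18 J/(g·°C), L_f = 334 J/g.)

Cooling the water to 0 °C releases 232×4.18×25.6 = 24826 J.
To melt every bit of ice: 114×334 = 38076 J.
24826 J < 38076 J, so only part of the ice melts and the system sits at 0 °C.
m_melted×334 = 24826  ⇒  m_melted ≈ 74.33 g.

m_melted ≈ 74.3 g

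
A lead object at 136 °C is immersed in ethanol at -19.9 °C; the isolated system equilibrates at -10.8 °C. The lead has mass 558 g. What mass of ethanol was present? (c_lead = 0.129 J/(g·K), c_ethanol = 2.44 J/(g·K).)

Heat lost by the lead = heat gained by the ethanol:
558×0.129×(136 − -10.8) = m×2.44×(-10.8 − (-19.9))
22.2 m = 10567  ⇒  m ≈ 475.9 g

m ≈ 476 g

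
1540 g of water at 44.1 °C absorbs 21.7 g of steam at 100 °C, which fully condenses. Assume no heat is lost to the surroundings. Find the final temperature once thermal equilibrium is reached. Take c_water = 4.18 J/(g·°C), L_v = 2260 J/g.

Let T be the final temperature. ΣQ_i = 0:
condense steam: −21.7×2260 = −49042; condensate cools 100→T: 21.7×4.18×(T − 100) = 90.71(T − 100); water warms: 1540×4.18×(T − 44.1) = 6437.2(T − 44.1)
6527.9 T = 49042 + 9070.6 + 283881 = 341993
T ≈ 52.39 °C — below 100 °C, confirming all the steam condensed.

T_f ≈ 52.4 °C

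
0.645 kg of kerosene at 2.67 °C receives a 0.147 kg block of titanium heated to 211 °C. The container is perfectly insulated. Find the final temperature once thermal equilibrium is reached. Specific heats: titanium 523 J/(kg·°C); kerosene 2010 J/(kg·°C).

T_f is the heat-capacity-weighted average of the initial temperatures:
T_f = (76.88*211 + 1296.5*2.67) / (76.88 + 1296.5)
    = 19683 / 1373.3 ≈ 14.33 °C

T_f ≈ 14.3 °C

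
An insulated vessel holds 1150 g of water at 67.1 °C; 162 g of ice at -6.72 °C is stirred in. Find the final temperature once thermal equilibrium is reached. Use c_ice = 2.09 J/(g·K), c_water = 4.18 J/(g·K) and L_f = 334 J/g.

T_f ≈ 48.5 °C

Energy balance with sensible and latent terms:
warm ice to 0 °C: 162×2.09×(0 − (-6.72)) = 2275.3; latent heat to melt: 162×334 = 54108; meltwater 0→T: 162×4.18×T = 677.16 T; water: 4807(T − 67.1)
5484.2 T = 322550 − 56383 = 266166
T ≈ 48.53 °C (positive, so assuming full melt was valid).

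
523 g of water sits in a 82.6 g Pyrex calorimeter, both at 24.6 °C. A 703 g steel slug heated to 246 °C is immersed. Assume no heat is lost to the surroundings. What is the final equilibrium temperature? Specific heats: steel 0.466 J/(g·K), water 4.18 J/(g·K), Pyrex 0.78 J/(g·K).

Conservation of energy gives ΣQ = 0:
703·0.466·(T − 246) + 523·4.18·(T − 24.6) + 82.6·0.78·(T − 24.6) = 0
327.6(T − 246) + 2186.1(T − 24.6) + 64.43(T − 24.6) = 0
2578.2 T = 135953
T ≈ 52.73 °C

T_f ≈ 52.7 °C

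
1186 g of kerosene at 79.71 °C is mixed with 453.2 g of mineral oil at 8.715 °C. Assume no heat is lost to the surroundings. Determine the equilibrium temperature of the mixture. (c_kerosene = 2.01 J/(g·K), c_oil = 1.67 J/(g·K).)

T_f ≈ 62.6 °C

With ΣQ=0 the equilibrium temperature is the m·c-weighted mean:
T_f = (2383.9·79.71 + 756.84·8.715) / (2383.9 + 756.84)
    = 196613 / 3140.7 ≈ 62.60 °C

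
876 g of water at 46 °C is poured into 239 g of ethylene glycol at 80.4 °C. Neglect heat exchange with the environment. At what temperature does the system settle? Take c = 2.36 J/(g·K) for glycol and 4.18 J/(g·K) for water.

T_f ≈ 50.6 °C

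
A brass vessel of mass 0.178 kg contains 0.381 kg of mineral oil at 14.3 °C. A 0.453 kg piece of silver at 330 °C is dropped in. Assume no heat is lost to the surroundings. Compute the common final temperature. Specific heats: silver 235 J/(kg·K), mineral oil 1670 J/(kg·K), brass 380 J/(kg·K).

T_f ≈ 55.8 °C

T_f is the heat-capacity-weighted average of the initial temperatures:
T_f = (106.45·330 + 636.27·14.3 + 67.64·14.3) / (106.45 + 636.27 + 67.64)
    = 45196 / 810.37 ≈ 55.77 °C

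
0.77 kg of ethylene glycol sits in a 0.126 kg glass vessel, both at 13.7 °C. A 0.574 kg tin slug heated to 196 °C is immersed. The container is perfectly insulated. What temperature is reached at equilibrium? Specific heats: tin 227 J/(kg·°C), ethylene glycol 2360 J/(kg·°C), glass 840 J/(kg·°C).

T_f ≈ 25.3 °C

Heat gained plus heat lost sum to zero:
0.574*227*(T − 196) + 0.77*2360*(T − 13.7) + 0.126*840*(T − 13.7) = 0
(130.3 + 1817.2 + 105.84) T = 130.3*196 + 1817.2*13.7 + 105.84*13.7
T = 51884/2053.3 ≈ 25.27 °C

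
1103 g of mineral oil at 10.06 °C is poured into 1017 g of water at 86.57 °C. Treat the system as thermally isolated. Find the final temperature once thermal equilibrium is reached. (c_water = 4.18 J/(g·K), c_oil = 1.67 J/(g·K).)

T_f ≈ 63.4 °C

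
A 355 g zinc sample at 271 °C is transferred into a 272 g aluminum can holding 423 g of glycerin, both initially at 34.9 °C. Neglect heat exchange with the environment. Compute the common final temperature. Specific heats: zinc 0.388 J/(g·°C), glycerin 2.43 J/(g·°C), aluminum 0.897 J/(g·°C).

Taking heat into each body as positive, Σ m c ΔT = 0:
355·0.388·(T − 271) + 423·2.43·(T − 34.9) + 272·0.897·(T − 34.9) = 0
137.74(T − 271) + 1027.9(T − 34.9) + 243.98(T − 34.9) = 0
(137.74 + 1027.9 + 243.98) T = 137.74·271 + 1027.9·34.9 + 243.98·34.9
T = 81716 / 1409.6 = 58 °C

T_f ≈ 58.0 °C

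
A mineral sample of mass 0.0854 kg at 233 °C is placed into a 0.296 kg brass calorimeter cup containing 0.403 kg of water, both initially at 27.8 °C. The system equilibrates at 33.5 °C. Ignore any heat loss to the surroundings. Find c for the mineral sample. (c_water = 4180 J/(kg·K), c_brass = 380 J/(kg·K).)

c ≈ 601 J/(kg·K)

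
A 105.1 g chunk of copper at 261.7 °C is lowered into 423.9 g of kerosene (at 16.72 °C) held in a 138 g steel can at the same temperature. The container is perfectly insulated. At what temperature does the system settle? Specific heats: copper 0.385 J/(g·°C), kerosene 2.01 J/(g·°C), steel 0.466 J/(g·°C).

Setting the total heat transfer to zero:
105.1·0.385·(T − 261.7) + 423.9·2.01·(T − 16.72) + 138·0.466·(T − 16.72) = 0
(40.46 + 852.04 + 64.31) T = 40.46·261.7 + 852.04·16.72 + 64.31·16.72
T ≈ 27.08 °C

T_f ≈ 27.1 °C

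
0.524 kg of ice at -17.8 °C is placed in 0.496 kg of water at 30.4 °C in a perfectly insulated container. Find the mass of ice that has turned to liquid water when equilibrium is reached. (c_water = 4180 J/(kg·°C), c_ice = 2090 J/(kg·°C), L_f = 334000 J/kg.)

m_melted ≈ 0.13 kg

Cooling the water to 0 °C releases 0.496·4180·30.4 = 63028 J.
Warming the ice to 0 °C takes 0.524·2090·17.8 = 19494 J, leaving 43534 J for melting.
Fully melting the ice requires m_ice L_f = 0.524·334000 = 175016 J.
43534 J < 175016 J, so only part of the ice melts and the system sits at 0 °C.
m_melt = 43534 / L_f = 0.1303 kg.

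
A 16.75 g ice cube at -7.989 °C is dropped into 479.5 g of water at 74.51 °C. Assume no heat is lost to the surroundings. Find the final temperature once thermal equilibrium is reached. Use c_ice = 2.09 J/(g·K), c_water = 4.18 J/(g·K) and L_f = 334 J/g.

Energy balance with sensible and latent terms:
warm ice to 0 °C: 16.75·2.09·(0 − (-7.989)) = 279.67; melt ice: 16.75·334 = 5594.5; warm the meltwater: 70.02 T; water cools: 479.5·4.18·(T − 74.51) = 2004.3(T − 74.51)
2074.3 T = 149341 − 5874.2 = 143467
T ≈ 69.16 °C — above 0 °C, consistent with complete melting.

T_f ≈ 69.2 °C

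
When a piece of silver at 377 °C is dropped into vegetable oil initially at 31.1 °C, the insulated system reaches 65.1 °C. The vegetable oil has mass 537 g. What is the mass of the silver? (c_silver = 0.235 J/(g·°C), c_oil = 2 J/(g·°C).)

m ≈ 498 g

Let T be the final temperature. ΣQ_i = 0:
m×0.235×(65.1 − 377) + 537×2×(65.1 − 31.1) = 0
-73.3 m = -36516
m = -36516/-73.3 ≈ 498.2 g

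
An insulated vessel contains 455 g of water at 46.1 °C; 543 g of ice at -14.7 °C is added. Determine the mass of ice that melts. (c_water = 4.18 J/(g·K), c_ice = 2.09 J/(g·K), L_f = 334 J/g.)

Heat available from the water dropping to 0 °C: 455·4.18·46.1 = 87678 J.
Of that, 543·2.09·14.7 = 16683 J goes to bring the ice to 0 °C, leaving 70995 J.
Melting all 543 g of ice would need 543·334 = 181362 J.
70995 J < 181362 J, so only part of the ice melts and the system sits at 0 °C.
m_melted·334 = 70995  ⇒  m_melted ≈ 212.6 g.

m_melted ≈ 213 g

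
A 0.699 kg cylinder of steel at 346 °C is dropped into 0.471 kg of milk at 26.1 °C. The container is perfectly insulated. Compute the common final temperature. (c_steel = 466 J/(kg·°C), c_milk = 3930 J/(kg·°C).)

T_f ≈ 74.0 °C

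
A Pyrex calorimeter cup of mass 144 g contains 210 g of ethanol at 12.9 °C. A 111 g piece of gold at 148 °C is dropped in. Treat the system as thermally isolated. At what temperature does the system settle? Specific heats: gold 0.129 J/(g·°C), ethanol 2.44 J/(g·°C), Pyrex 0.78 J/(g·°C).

T_f ≈ 15.9 °C

Heat gained plus heat lost sum to zero:
111×0.129×(T − 148) + 210×2.44×(T − 12.9) + 144×0.78×(T − 12.9) = 0
14.32(T − 148) + 512.4(T − 12.9) + 112.32(T − 12.9) = 0
(14.32 + 512.4 + 112.32) T = 14.32×148 + 512.4×12.9 + 112.32×12.9
T = 10178/639.04 ≈ 15.93 °C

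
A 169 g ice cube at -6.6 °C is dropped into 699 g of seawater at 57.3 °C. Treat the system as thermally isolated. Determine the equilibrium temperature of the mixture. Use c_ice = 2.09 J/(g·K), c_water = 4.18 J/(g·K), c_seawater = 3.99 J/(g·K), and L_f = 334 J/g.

Net heat exchanged in the isolated system is zero:
warm ice to 0 °C: 169×2.09×(0 − (-6.6)) = 2331.2; latent heat to melt: 169×334 = 56446; warm the meltwater: 706.42 T; seawater: 2789(T − 57.3)
3495.4 T = 159810 − 58777 = 101033
T ≈ 28.90 °C — above 0 °C, consistent with complete melting.

T_f ≈ 28.9 °C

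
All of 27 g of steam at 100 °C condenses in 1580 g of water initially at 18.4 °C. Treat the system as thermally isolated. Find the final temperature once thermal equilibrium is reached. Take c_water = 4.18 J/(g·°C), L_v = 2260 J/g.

Energy balance with sensible and latent terms:
condense steam: −27·2260 = −61020
  condensed water 100 °C→T: 112.86(T − 100)
  water warms: 1580·4.18·(T − 18.4) = 6604.4(T − 18.4)
6717.3 T = 61020 + 11286 + 121521 = 193827
T ≈ 28.86 °C, under the boiling point, so the assumption holds.

T_f ≈ 28.9 °C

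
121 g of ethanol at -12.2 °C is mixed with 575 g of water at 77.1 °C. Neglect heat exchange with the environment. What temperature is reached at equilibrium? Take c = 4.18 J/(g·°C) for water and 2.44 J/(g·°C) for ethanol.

T_f ≈ 67.3 °C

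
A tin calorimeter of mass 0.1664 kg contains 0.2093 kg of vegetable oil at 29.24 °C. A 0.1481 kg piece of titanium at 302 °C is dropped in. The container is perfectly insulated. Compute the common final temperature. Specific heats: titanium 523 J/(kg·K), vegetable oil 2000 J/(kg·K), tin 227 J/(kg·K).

T_f ≈ 68.8 °C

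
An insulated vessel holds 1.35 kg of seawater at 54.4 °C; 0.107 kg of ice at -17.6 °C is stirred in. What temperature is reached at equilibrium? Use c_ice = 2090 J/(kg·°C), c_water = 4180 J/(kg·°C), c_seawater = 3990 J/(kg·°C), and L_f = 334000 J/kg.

T_f ≈ 43.4 °C

Heat gained plus heat lost sum to zero:
ice -17.6→0 °C: 0.107×2090×17.6 = 3935.9; melt ice: 0.107×334000 = 35738; warm the meltwater: 447.26 T; seawater: 5386.5(T − 54.4)
5833.8 T = 293026 − 39674 = 253352
T ≈ 43.43 °C (positive, so assuming full melt was valid).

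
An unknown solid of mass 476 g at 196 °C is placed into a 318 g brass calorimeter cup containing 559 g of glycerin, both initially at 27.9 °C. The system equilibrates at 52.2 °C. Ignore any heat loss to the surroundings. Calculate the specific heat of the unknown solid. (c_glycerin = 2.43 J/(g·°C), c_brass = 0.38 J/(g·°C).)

c ≈ 0.525 J/(g·°C)

Taking heat into each body as positive, Σ m c ΔT = 0:
476·c·(52.2 − 196) + 559·2.43·(52.2 − 27.9) + 318·0.38·(52.2 − 27.9) = 0
-68449 c = -35945
c = -35945/-68449 ≈ 0.5251 J/(g·°C)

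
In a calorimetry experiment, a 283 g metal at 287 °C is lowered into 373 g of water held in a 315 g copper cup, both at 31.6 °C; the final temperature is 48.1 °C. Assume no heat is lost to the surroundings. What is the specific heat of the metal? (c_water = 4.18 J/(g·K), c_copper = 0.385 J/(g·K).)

Setting the total heat transfer to zero:
283·c·(48.1 − 287) + 373·4.18·(48.1 − 31.6) + 315·0.385·(48.1 − 31.6) = 0
-67609 c = -27727
c = -27727/-67609 ≈ 0.4101 J/(g·K)

c ≈ 0.41 J/(g·K)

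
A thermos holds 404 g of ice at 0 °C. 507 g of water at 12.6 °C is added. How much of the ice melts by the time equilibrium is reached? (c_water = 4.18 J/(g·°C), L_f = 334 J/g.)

m_melted ≈ 79.9 g

Heat available from the water dropping to 0 °C: 507·4.18·12.6 = 26703 J.
To melt every bit of ice: 404·334 = 134936 J.
Since 26703 < 134936 J, not all the ice melts; equilibrium is at 0 °C.
m_melt = 26703 / L_f = 79.95 g.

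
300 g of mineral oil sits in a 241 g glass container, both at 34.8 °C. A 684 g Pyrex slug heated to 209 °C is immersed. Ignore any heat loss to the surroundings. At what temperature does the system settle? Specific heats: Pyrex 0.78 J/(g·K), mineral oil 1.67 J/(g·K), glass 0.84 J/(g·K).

Let T be the final temperature. ΣQ_i = 0:
684×0.78×(T − 209) + 300×1.67×(T − 34.8) + 241×0.84×(T − 34.8) = 0
533.52(T − 209) + 501(T − 34.8) + 202.44(T − 34.8) = 0
1237 T = 135985
T ≈ 109.94 °C

T_f ≈ 109.9 °C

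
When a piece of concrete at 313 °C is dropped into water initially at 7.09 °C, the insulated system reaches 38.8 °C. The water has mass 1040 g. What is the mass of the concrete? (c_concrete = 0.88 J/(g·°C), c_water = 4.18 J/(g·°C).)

Heat lost by the concrete = heat gained by the water:
m×0.88×(313 − 38.8) = 1040×4.18×(38.8 − 7.09)
241.3 m = 137850  ⇒  m ≈ 571.3 g

m ≈ 571 g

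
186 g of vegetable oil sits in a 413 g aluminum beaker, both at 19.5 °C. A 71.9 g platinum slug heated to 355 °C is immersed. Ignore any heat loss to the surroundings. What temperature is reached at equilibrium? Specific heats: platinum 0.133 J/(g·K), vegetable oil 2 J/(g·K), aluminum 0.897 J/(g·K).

T_f ≈ 23.8 °C

T_f is the heat-capacity-weighted average of the initial temperatures:
T_f = (9.563×355 + 372×19.5 + 370.46×19.5) / (9.563 + 372 + 370.46)
    = 17873 / 752.02 ≈ 23.77 °C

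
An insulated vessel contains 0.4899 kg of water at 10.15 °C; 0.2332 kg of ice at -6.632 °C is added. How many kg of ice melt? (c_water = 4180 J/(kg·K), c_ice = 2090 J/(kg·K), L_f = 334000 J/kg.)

Water can give up m c ΔT = 0.4899×4180×10.15 = 20785 J before reaching 0 °C.
Of that, 0.2332×2090×6.632 = 3232.4 J goes to bring the ice to 0 °C, leaving 17553 J.
Fully melting the ice requires m_ice L_f = 0.2332×334000 = 77889 J.
Since 17553 < 77889 J, not all the ice melts; equilibrium is at 0 °C.
m_melted×334000 = 17553  ⇒  m_melted ≈ 0.05255 kg.

m_melted ≈ 0.0526 kg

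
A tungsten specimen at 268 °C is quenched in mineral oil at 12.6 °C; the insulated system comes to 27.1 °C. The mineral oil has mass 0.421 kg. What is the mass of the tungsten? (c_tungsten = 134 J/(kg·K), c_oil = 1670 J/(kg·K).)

m ≈ 0.316 kg

Heat gained plus heat lost sum to zero:
m×134×(27.1 − 268) + 0.421×1670×(27.1 − 12.6) = 0
-32281 m = -10195
m = -10195/-32281 ≈ 0.3158 kg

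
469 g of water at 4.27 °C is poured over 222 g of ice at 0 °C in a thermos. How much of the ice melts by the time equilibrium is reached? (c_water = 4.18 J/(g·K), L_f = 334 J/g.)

Cooling the water to 0 °C releases 469×4.18×4.27 = 8371 J.
Melting all 222 g of ice would need 222×334 = 74148 J.
That's not enough to melt it all — equilibrium is at 0 °C with ice remaining.
Mass melted = 8371/334 ≈ 25.06 g.

m_melted ≈ 25.1 g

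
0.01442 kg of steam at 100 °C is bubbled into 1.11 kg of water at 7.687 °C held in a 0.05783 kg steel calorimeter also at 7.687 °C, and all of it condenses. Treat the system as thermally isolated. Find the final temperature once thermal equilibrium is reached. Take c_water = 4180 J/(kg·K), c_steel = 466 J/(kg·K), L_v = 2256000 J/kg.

Heat gained plus heat lost sum to zero:
condense steam: −0.01442×2256000 = −32532
  condensate cools 100→T: 0.01442×4180×(T − 100) = 60.28(T − 100)
  original water: 4639.8(T − 7.687)
  cup: 26.95(T − 7.687)
4727 T = 32532 + 6027.6 + 35873 = 74432
T ≈ 15.75 °C (< 100 °C, so full condensation is consistent).

T_f ≈ 15.7 °C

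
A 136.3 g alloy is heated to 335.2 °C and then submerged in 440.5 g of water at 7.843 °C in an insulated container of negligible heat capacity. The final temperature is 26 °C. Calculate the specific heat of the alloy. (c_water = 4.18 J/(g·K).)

c ≈ 0.793 J/(g·K)

Heat gained plus heat lost sum to zero:
136.3·c·(26 − 335.2) + 440.5·4.18·(26 − 7.843) = 0
-42144 c = -33432
c = -33432/-42144 ≈ 0.7933 J/(g·K)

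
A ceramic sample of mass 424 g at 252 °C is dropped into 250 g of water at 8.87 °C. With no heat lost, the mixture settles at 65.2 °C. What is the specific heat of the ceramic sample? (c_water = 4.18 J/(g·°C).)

c ≈ 0.743 J/(g·°C)

Heat lost by the ceramic sample = heat gained by the water:
424×c×(252 − 65.2) = 250×4.18×(65.2 − 8.87)
79203 c = 58865  ⇒  c ≈ 0.7432 J/(g·°C)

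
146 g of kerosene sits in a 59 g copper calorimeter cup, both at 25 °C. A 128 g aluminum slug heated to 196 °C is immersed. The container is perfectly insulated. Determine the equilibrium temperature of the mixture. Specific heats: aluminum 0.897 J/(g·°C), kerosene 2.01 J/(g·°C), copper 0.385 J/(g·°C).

T_f ≈ 70.6 °C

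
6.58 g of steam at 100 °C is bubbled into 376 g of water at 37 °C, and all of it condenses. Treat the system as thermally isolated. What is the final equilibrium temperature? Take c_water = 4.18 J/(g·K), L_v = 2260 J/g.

T_f ≈ 47.4 °C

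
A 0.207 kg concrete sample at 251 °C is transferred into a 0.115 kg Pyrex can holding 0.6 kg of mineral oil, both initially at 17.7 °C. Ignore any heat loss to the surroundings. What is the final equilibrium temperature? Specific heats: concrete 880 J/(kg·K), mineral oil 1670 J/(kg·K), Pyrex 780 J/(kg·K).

T_f ≈ 51.1 °C

Taking heat into each body as positive, Σ m c ΔT = 0:
0.207×880×(T − 251) + 0.6×1670×(T − 17.7) + 0.115×780×(T − 17.7) = 0
182.16(T − 251) + 1002(T − 17.7) + 89.7(T − 17.7) = 0
(182.16 + 1002 + 89.7) T = 182.16×251 + 1002×17.7 + 89.7×17.7
T ≈ 51.06 °C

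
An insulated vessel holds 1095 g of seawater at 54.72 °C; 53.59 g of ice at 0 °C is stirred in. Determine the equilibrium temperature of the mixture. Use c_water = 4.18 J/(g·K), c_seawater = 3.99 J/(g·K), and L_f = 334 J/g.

T_f ≈ 48.2 °C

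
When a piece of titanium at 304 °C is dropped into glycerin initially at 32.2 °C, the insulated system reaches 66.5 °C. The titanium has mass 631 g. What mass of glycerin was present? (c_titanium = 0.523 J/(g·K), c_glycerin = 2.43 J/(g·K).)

m ≈ 940 g

Heat lost by the titanium = heat gained by the glycerin:
631·0.523·(304 − 66.5) = m·2.43·(66.5 − 32.2)
83.35 m = 78378  ⇒  m ≈ 940.4 g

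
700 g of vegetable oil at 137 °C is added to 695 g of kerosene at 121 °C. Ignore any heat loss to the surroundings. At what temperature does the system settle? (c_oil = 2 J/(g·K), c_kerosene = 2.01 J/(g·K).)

Heat lost by the oil equals heat gained by the kerosene:
700*2*(137 − T) = 695*2.01*(T − 121)
1400(137 − T) = 1396.9(T − 121)
2796.9 T = 360831  ⇒  T ≈ 129.01 °C

T_f ≈ 129.0 °C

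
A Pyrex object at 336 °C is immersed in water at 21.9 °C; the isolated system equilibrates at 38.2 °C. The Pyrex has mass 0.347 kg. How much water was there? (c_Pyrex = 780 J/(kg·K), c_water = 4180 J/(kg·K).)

m ≈ 1.18 kg

|Q_Pyrex| = |Q_water|:
0.347·780·(336 − 38.2) = m·4180·(38.2 − 21.9)
68134 m = 80603  ⇒  m ≈ 1.183 kg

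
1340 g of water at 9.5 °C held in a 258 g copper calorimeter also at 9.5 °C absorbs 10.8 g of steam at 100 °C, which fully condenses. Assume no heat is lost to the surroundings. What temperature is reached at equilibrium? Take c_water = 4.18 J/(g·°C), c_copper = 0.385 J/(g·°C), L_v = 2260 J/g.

T_f ≈ 14.5 °C

Let T be the final temperature. ΣQ_i = 0:
steam→water at 100 °C releases m L_v = 10.8×2260 = 24408; condensed water 100 °C→T: 45.14(T − 100); water warms: 1340×4.18×(T − 9.5) = 5601.2(T − 9.5); cup: 99.33(T − 9.5)
5745.7 T = 24408 + 4514.4 + 54155 = 83077
T ≈ 14.46 °C (< 100 °C, so full condensation is consistent).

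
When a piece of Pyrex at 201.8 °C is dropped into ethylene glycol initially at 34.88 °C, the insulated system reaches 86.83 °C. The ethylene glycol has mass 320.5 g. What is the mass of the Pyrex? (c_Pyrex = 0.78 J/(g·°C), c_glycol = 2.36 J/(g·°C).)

m ≈ 438 g

Heat lost by the Pyrex = heat gained by the glycol:
m×0.78×(201.8 − 86.83) = 320.5×2.36×(86.83 − 34.88)
89.68 m = 39294  ⇒  m ≈ 438.2 g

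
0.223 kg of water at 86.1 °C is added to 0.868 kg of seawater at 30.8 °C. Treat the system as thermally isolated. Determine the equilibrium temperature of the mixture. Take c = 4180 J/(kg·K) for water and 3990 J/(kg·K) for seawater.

T_f ≈ 42.5 °C

Heat gained plus heat lost sum to zero:
0.223×4180×(T − 86.1) + 0.868×3990×(T − 30.8) = 0
4395.5 T = 186928
T = 186928/4395.5 ≈ 42.53 °C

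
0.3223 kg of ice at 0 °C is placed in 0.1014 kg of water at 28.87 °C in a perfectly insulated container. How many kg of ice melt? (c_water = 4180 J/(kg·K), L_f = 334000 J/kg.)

m_melted ≈ 0.0366 kg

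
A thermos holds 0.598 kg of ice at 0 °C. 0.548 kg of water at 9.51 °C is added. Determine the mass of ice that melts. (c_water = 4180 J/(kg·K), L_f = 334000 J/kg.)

Cooling the water to 0 °C releases 0.548×4180×9.51 = 21784 J.
Melting all 0.598 kg of ice would need 0.598×334000 = 199732 J.
21784 J < 199732 J, so only part of the ice melts and the system sits at 0 °C.
Mass melted = 21784/334000 ≈ 0.06522 kg.

m_melted ≈ 0.0652 kg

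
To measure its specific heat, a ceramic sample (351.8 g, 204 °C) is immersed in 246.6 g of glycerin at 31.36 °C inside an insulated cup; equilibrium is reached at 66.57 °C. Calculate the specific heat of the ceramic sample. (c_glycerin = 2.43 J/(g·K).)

c ≈ 0.436 J/(g·K)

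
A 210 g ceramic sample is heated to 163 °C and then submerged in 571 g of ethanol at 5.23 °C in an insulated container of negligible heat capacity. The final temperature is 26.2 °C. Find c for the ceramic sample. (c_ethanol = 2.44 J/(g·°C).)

Heat lost by the ceramic sample = heat gained by the ethanol:
210·c·(163 − 26.2) = 571·2.44·(26.2 − 5.23)
28728 c = 29216  ⇒  c ≈ 1.017 J/(g·°C)

c ≈ 1.02 J/(g·°C)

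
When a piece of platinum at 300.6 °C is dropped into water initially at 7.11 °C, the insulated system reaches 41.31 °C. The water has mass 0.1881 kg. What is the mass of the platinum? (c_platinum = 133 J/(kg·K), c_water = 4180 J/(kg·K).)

Energy conservation, ΣQ = 0:
m·133·(41.31 − 300.6) + 0.1881·4180·(41.31 − 7.11) = 0
-34486 m = -26890
m = -26890/-34486 ≈ 0.7797 kg

m ≈ 0.78 kg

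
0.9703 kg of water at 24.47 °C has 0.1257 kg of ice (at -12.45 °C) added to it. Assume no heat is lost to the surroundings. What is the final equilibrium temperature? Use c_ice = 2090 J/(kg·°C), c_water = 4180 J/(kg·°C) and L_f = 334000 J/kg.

Conservation of energy gives ΣQ = 0:
ice -12.45→0 °C: 0.1257×2090×12.45 = 3270.8
  latent heat to melt: 0.1257×334000 = 41984
  meltwater 0→T: 0.1257×4180×T = 525.43 T
  water: 4055.9(T − 24.47)
4581.3 T = 99247 − 45255 = 53992
T ≈ 11.79 °C. Since T > 0 °C, the all-ice-melts assumption holds.

T_f ≈ 11.8 °C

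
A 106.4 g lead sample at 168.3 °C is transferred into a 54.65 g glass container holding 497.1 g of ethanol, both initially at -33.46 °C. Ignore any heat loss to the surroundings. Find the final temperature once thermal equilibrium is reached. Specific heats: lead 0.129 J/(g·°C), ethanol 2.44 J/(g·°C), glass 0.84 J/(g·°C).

T_f ≈ -31.3 °C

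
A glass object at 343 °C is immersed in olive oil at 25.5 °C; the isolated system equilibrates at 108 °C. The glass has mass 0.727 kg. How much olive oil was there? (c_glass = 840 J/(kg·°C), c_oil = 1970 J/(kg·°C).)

Heat gained plus heat lost sum to zero:
0.727×840×(108 − 343) + m×1970×(108 − 25.5) = 0
162525 m = 143510
m = 143510/162525 ≈ 0.883 kg

m ≈ 0.883 kg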